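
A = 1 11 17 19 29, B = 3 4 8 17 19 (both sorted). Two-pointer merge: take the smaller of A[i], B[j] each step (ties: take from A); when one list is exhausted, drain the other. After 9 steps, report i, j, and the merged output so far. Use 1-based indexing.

i=5, j=6, merged so far=[1, 3, 4, 8, 11, 17, 17, 19, 19]

i=1 j=1: A[i]=1<=B[j]=3 take 1, i++
i=2 j=1: A[i]=11>B[j]=3 take 3, j++
i=2 j=2: A[i]=11>B[j]=4 take 4, j++
i=2 j=3: A[i]=11>B[j]=8 take 8, j++
i=2 j=4: A[i]=11<=B[j]=17 take 11, i++
i=3 j=4: A[i]=17<=B[j]=17 take 17, i++
i=4 j=4: A[i]=19>B[j]=17 take 17, j++
i=4 j=5: A[i]=19<=B[j]=19 take 19, i++
i=5 j=5: A[i]=29>B[j]=19 take 19, j++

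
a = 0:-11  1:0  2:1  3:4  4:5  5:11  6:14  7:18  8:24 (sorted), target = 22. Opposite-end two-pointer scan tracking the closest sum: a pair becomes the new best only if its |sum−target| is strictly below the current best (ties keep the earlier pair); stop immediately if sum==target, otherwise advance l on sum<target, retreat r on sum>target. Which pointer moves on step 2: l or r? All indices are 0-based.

l=0 r=8: -11+24=13 d=9 *, l++
l=1 r=8: 0+24=24 d=2 *, r--

r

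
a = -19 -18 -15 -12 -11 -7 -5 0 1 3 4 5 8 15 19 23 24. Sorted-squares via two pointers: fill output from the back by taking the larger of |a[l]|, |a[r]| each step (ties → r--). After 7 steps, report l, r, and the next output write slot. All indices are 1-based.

l=1 r=17: |-19|<=|24| out[17]=576, r--
l=1 r=16: |-19|<=|23| out[16]=529, r--
l=1 r=15: |-19|<=|19| out[15]=361, r--
l=1 r=14: |-19|>|15| out[14]=361, l++
l=2 r=14: |-18|>|15| out[13]=324, l++
l=3 r=14: |-15|<=|15| out[12]=225, r--
l=3 r=13: |-15|>|8| out[11]=225, l++

l=4, r=13, next write slot=10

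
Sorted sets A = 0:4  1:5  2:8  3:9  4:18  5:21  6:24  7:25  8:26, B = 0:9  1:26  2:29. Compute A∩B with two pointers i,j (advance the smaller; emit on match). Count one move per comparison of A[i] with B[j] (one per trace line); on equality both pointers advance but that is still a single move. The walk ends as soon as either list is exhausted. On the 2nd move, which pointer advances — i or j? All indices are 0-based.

i

[i=0,j=0] 4<9 → i++
[i=1,j=0] 5<9 → i++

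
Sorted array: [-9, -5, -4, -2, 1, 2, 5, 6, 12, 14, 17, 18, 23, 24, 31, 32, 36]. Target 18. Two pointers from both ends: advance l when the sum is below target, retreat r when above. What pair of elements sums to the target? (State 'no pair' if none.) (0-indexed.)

l=0 r=16: -9+36=27 >18, r--
l=0 r=15: -9+32=23 >18, r--
l=0 r=14: -9+31=22 >18, r--
l=0 r=13: -9+24=15 <18, l++
l=1 r=13: -5+24=19 >18, r--
l=1 r=12: -5+23=18, found

(-5, 23)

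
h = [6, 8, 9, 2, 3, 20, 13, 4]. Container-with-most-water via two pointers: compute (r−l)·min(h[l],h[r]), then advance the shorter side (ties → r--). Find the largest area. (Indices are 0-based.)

l=0 r=7: min(6,4)*7=28 best=28 *, r--
l=0 r=6: min(6,13)*6=36 best=36 *, l++
l=1 r=6: min(8,13)*5=40 best=40 *, l++
l=2 r=6: min(9,13)*4=36 best=40, l++
l=3 r=6: min(2,13)*3=6 best=40, l++
l=4 r=6: min(3,13)*2=6 best=40, l++
l=5 r=6: min(20,13)*1=13 best=40, r--

max area = 40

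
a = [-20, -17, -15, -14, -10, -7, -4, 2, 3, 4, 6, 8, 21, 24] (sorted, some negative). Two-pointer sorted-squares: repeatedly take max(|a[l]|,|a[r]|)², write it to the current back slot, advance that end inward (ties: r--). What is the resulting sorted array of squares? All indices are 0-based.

l=0 r=13: |-20|<=|24| out[13]=576, r--
l=0 r=12: |-20|<=|21| out[12]=441, r--
l=0 r=11: |-20|>|8| out[11]=400, l++
l=1 r=11: |-17|>|8| out[10]=289, l++
l=2 r=11: |-15|>|8| out[9]=225, l++
l=3 r=11: |-14|>|8| out[8]=196, l++
l=4 r=11: |-10|>|8| out[7]=100, l++
l=5 r=11: |-7|<=|8| out[6]=64, r--
l=5 r=10: |-7|>|6| out[5]=49, l++
l=6 r=10: |-4|<=|6| out[4]=36, r--
l=6 r=9: |-4|<=|4| out[3]=16, r--
l=6 r=8: |-4|>|3| out[2]=16, l++
l=7 r=8: |2|<=|3| out[1]=9, r--
l=7 r=7: |2|<=|2| out[0]=4, r--

[4, 9, 16, 16, 36, 49, 64, 100, 196, 225, 289, 400, 441, 576]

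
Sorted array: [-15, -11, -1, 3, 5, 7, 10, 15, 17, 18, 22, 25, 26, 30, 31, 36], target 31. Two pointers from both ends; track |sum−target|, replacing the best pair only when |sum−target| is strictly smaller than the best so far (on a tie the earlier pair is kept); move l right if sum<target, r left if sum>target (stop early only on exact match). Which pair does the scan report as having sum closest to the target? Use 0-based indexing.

pair (5, 26) with sum 31 (|Δ|=0)

l=0 r=15: -15+36=21 d=10 *, l++
l=1 r=15: -11+36=25 d=6 *, l++
l=2 r=15: -1+36=35 d=4 *, r--
l=2 r=14: -1+31=30 d=1 *, l++
l=3 r=14: 3+31=34 d=3, r--
l=3 r=13: 3+30=33 d=2, r--
l=3 r=12: 3+26=29 d=2, l++
l=4 r=12: 5+26=31 d=0 *, stop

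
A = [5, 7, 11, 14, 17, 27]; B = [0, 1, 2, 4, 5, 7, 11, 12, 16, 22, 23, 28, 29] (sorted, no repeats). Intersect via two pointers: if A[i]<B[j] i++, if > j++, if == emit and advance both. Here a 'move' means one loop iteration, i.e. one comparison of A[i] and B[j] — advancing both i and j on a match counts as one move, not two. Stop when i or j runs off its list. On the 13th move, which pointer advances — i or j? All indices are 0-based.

j

i=0 j=0: 5>0, j++
i=0 j=1: 5>1, j++
i=0 j=2: 5>2, j++
i=0 j=3: 5>4, j++
i=0 j=4: 5==5 emit, i++,j++
i=1 j=5: 7==7 emit, i++,j++
i=2 j=6: 11==11 emit, i++,j++
i=3 j=7: 14>12, j++
i=3 j=8: 14<16, i++
i=4 j=8: 17>16, j++
i=4 j=9: 17<22, i++
i=5 j=9: 27>22, j++
i=5 j=10: 27>23, j++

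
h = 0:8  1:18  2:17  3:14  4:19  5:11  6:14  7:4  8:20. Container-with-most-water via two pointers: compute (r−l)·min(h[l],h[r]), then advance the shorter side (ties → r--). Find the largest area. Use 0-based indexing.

max area = 126

l=0 r=8: min(8,20)*8=64 best=64 *, l++
l=1 r=8: min(18,20)*7=126 best=126 *, l++
l=2 r=8: min(17,20)*6=102 best=126, l++
l=3 r=8: min(14,20)*5=70 best=126, l++
l=4 r=8: min(19,20)*4=76 best=126, l++
l=5 r=8: min(11,20)*3=33 best=126, l++
l=6 r=8: min(14,20)*2=28 best=126, l++
l=7 r=8: min(4,20)*1=4 best=126, l++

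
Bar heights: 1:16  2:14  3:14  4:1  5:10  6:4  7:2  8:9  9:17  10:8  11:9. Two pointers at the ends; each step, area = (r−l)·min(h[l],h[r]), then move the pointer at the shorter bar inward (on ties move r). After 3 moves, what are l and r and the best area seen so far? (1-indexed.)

l=2, r=9, best area=128

l=1 r=11: min(16,9)*10=90 best=90 *, r--
l=1 r=10: min(16,8)*9=72 best=90, r--
l=1 r=9: min(16,17)*8=128 best=128 *, l++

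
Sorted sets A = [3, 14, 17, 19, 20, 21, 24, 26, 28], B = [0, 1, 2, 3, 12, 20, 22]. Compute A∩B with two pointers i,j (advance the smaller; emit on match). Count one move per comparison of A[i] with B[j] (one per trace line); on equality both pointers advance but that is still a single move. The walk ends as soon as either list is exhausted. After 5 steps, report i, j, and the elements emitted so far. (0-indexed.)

i=1, j=5, emitted=[3]

[i=0,j=0] 3>0 → j++
[i=0,j=1] 3>1 → j++
[i=0,j=2] 3>2 → j++
[i=0,j=3] 3==3 emit → i++,j++
[i=1,j=4] 14>12 → j++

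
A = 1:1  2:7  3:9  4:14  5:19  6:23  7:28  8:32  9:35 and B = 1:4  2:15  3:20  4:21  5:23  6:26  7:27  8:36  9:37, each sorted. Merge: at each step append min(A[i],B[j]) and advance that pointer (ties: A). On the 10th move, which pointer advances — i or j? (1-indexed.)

i

[i=1,j=1] A[i]=1<=B[j]=4 take 1 → i++
[i=2,j=1] A[i]=7>B[j]=4 take 4 → j++
[i=2,j=2] A[i]=7<=B[j]=15 take 7 → i++
[i=3,j=2] A[i]=9<=B[j]=15 take 9 → i++
[i=4,j=2] A[i]=14<=B[j]=15 take 14 → i++
[i=5,j=2] A[i]=19>B[j]=15 take 15 → j++
[i=5,j=3] A[i]=19<=B[j]=20 take 19 → i++
[i=6,j=3] A[i]=23>B[j]=20 take 20 → j++
[i=6,j=4] A[i]=23>B[j]=21 take 21 → j++
[i=6,j=5] A[i]=23<=B[j]=23 take 23 → i++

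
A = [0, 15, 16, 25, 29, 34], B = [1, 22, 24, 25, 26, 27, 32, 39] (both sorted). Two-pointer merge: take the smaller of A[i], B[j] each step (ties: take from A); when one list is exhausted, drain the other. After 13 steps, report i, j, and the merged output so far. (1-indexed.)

i=7, j=8, merged so far=[0, 1, 15, 16, 22, 24, 25, 25, 26, 27, 29, 32, 34]

i=1 j=1: A[i]=0<=B[j]=1 take 0, i++
i=2 j=1: A[i]=15>B[j]=1 take 1, j++
i=2 j=2: A[i]=15<=B[j]=22 take 15, i++
i=3 j=2: A[i]=16<=B[j]=22 take 16, i++
i=4 j=2: A[i]=25>B[j]=22 take 22, j++
i=4 j=3: A[i]=25>B[j]=24 take 24, j++
i=4 j=4: A[i]=25<=B[j]=25 take 25, i++
i=5 j=4: A[i]=29>B[j]=25 take 25, j++
i=5 j=5: A[i]=29>B[j]=26 take 26, j++
i=5 j=6: A[i]=29>B[j]=27 take 27, j++
i=5 j=7: A[i]=29<=B[j]=32 take 29, i++
i=6 j=7: A[i]=34>B[j]=32 take 32, j++
i=6 j=8: A[i]=34<=B[j]=39 take 34, i++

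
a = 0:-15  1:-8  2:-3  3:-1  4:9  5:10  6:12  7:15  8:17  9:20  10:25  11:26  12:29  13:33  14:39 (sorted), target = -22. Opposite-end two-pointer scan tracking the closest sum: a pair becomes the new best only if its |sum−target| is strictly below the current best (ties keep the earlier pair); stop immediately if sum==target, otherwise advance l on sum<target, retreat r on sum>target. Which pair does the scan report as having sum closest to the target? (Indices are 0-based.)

[0,14] -15+39=24 d=46 * → r--
[0,13] -15+33=18 d=40 * → r--
[0,12] -15+29=14 d=36 * → r--
[0,11] -15+26=11 d=33 * → r--
[0,10] -15+25=10 d=32 * → r--
[0,9] -15+20=5 d=27 * → r--
[0,8] -15+17=2 d=24 * → r--
[0,7] -15+15=0 d=22 * → r--
[0,6] -15+12=-3 d=19 * → r--
[0,5] -15+10=-5 d=17 * → r--
[0,4] -15+9=-6 d=16 * → r--
[0,3] -15+-1=-16 d=6 * → r--
[0,2] -15+-3=-18 d=4 * → r--
[0,1] -15+-8=-23 d=1 * → l++

pair (-15, -8) with sum -23 (|Δ|=1)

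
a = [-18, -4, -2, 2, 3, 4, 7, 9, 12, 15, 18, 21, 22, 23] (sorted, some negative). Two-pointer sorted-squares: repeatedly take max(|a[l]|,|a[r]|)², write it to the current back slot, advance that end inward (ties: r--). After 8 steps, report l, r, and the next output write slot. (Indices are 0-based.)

[0,13] |-18|<=|23| out[13]=529 → r--
[0,12] |-18|<=|22| out[12]=484 → r--
[0,11] |-18|<=|21| out[11]=441 → r--
[0,10] |-18|<=|18| out[10]=324 → r--
[0,9] |-18|>|15| out[9]=324 → l++
[1,9] |-4|<=|15| out[8]=225 → r--
[1,8] |-4|<=|12| out[7]=144 → r--
[1,7] |-4|<=|9| out[6]=81 → r--

l=1, r=6, next write slot=5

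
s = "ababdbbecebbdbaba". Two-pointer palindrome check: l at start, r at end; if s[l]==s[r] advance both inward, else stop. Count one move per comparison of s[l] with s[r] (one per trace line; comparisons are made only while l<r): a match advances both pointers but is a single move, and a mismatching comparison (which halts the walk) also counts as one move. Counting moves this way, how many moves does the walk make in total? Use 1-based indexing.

8 moves

l=1 r=17: 'a'=='a', l++,r--
l=2 r=16: 'b'=='b', l++,r--
l=3 r=15: 'a'=='a', l++,r--
l=4 r=14: 'b'=='b', l++,r--
l=5 r=13: 'd'=='d', l++,r--
l=6 r=12: 'b'=='b', l++,r--
l=7 r=11: 'b'=='b', l++,r--
l=8 r=10: 'e'=='e', l++,r--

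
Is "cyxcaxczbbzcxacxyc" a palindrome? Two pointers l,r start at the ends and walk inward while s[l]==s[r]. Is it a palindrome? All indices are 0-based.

palindrome

[0,17] 'c'=='c' → l++,r--
[1,16] 'y'=='y' → l++,r--
[2,15] 'x'=='x' → l++,r--
[3,14] 'c'=='c' → l++,r--
[4,13] 'a'=='a' → l++,r--
[5,12] 'x'=='x' → l++,r--
[6,11] 'c'=='c' → l++,r--
[7,10] 'z'=='z' → l++,r--
[8,9] 'b'=='b' → l++,r--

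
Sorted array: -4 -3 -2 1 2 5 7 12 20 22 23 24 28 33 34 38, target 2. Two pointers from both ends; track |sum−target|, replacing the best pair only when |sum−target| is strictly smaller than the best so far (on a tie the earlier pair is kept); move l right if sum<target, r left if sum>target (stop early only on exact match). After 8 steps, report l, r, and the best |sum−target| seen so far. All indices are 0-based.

[0,15] -4+38=34 d=32 * → r--
[0,14] -4+34=30 d=28 * → r--
[0,13] -4+33=29 d=27 * → r--
[0,12] -4+28=24 d=22 * → r--
[0,11] -4+24=20 d=18 * → r--
[0,10] -4+23=19 d=17 * → r--
[0,9] -4+22=18 d=16 * → r--
[0,8] -4+20=16 d=14 * → r--

l=0, r=7, best |Δ|=14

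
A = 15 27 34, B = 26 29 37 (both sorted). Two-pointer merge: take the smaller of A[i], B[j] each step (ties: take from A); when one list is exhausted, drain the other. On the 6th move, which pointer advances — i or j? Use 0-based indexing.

i=0 j=0: A[i]=15<=B[j]=26 take 15, i++
i=1 j=0: A[i]=27>B[j]=26 take 26, j++
i=1 j=1: A[i]=27<=B[j]=29 take 27, i++
i=2 j=1: A[i]=34>B[j]=29 take 29, j++
i=2 j=2: A[i]=34<=B[j]=37 take 34, i++
i=3 j=2: A done, take B[j]=37, j++

j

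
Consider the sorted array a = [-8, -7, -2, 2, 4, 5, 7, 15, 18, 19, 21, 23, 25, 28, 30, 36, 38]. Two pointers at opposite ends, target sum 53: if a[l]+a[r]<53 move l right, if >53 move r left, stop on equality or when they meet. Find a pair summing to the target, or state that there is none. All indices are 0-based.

(15, 38)

l=0 r=16: -8+38=30 <53, l++
l=1 r=16: -7+38=31 <53, l++
l=2 r=16: -2+38=36 <53, l++
l=3 r=16: 2+38=40 <53, l++
l=4 r=16: 4+38=42 <53, l++
l=5 r=16: 5+38=43 <53, l++
l=6 r=16: 7+38=45 <53, l++
l=7 r=16: 15+38=53, found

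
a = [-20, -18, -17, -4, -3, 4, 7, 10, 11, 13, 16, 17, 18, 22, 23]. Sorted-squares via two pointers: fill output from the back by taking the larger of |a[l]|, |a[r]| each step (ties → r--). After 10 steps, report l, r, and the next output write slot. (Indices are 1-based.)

l=4, r=8, next write slot=5

[1,15] |-20|<=|23| out[15]=529 → r--
[1,14] |-20|<=|22| out[14]=484 → r--
[1,13] |-20|>|18| out[13]=400 → l++
[2,13] |-18|<=|18| out[12]=324 → r--
[2,12] |-18|>|17| out[11]=324 → l++
[3,12] |-17|<=|17| out[10]=289 → r--
[3,11] |-17|>|16| out[9]=289 → l++
[4,11] |-4|<=|16| out[8]=256 → r--
[4,10] |-4|<=|13| out[7]=169 → r--
[4,9] |-4|<=|11| out[6]=121 → r--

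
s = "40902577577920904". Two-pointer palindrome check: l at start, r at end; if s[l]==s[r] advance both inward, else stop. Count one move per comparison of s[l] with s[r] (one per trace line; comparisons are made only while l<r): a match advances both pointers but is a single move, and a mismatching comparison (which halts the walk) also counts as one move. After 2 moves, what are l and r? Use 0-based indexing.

l=0 r=16: '4'=='4', l++,r--
l=1 r=15: '0'=='0', l++,r--

l=2, r=14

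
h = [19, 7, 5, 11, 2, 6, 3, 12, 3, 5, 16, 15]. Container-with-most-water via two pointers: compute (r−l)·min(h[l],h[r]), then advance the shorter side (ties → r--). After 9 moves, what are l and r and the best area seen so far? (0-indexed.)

l=0, r=2, best area=165

l=0 r=11: min(19,15)*11=165 best=165 *, r--
l=0 r=10: min(19,16)*10=160 best=165, r--
l=0 r=9: min(19,5)*9=45 best=165, r--
l=0 r=8: min(19,3)*8=24 best=165, r--
l=0 r=7: min(19,12)*7=84 best=165, r--
l=0 r=6: min(19,3)*6=18 best=165, r--
l=0 r=5: min(19,6)*5=30 best=165, r--
l=0 r=4: min(19,2)*4=8 best=165, r--
l=0 r=3: min(19,11)*3=33 best=165, r--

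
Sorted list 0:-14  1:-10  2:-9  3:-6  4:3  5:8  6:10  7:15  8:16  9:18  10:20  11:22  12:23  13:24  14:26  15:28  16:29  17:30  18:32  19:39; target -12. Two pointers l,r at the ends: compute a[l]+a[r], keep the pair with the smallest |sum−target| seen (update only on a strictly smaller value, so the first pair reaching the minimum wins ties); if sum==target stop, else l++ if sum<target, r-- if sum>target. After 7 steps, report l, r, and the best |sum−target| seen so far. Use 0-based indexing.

l=0 r=19: -14+39=25 d=37 *, r--
l=0 r=18: -14+32=18 d=30 *, r--
l=0 r=17: -14+30=16 d=28 *, r--
l=0 r=16: -14+29=15 d=27 *, r--
l=0 r=15: -14+28=14 d=26 *, r--
l=0 r=14: -14+26=12 d=24 *, r--
l=0 r=13: -14+24=10 d=22 *, r--

l=0, r=12, best |Δ|=22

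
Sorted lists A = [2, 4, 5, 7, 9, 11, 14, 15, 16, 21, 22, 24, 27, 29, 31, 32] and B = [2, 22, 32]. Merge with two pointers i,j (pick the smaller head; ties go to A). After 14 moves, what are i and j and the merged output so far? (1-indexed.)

i=13, j=3, merged so far=[2, 2, 4, 5, 7, 9, 11, 14, 15, 16, 21, 22, 22, 24]

[i=1,j=1] A[i]=2<=B[j]=2 take 2 → i++
[i=2,j=1] A[i]=4>B[j]=2 take 2 → j++
[i=2,j=2] A[i]=4<=B[j]=22 take 4 → i++
[i=3,j=2] A[i]=5<=B[j]=22 take 5 → i++
[i=4,j=2] A[i]=7<=B[j]=22 take 7 → i++
[i=5,j=2] A[i]=9<=B[j]=22 take 9 → i++
[i=6,j=2] A[i]=11<=B[j]=22 take 11 → i++
[i=7,j=2] A[i]=14<=B[j]=22 take 14 → i++
[i=8,j=2] A[i]=15<=B[j]=22 take 15 → i++
[i=9,j=2] A[i]=16<=B[j]=22 take 16 → i++
[i=10,j=2] A[i]=21<=B[j]=22 take 21 → i++
[i=11,j=2] A[i]=22<=B[j]=22 take 22 → i++
[i=12,j=2] A[i]=24>B[j]=22 take 22 → j++
[i=12,j=3] A[i]=24<=B[j]=32 take 24 → i++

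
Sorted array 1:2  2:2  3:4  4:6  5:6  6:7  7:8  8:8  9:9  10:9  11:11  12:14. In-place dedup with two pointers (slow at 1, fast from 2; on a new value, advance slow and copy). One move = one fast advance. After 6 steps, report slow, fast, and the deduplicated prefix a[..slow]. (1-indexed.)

slow=5, fast=8, prefix=[2, 4, 6, 7, 8]

slow=1 fast=2: a[fast]=2=a[slow] dup, fast++
slow=1 fast=3: a[fast]=4≠a[slow]=2 write a[2]=4, slow++,fast++
slow=2 fast=4: a[fast]=6≠a[slow]=4 write a[3]=6, slow++,fast++
slow=3 fast=5: a[fast]=6=a[slow] dup, fast++
slow=3 fast=6: a[fast]=7≠a[slow]=6 write a[4]=7, slow++,fast++
slow=4 fast=7: a[fast]=8≠a[slow]=7 write a[5]=8, slow++,fast++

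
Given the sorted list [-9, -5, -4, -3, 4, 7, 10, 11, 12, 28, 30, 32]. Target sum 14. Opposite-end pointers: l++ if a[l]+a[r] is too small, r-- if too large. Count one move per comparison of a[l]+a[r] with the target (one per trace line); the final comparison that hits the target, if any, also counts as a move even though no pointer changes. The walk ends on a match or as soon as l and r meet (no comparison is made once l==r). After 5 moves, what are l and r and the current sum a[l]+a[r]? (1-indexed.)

[1,12] -9+32=23 >14 → r--
[1,11] -9+30=21 >14 → r--
[1,10] -9+28=19 >14 → r--
[1,9] -9+12=3 <14 → l++
[2,9] -5+12=7 <14 → l++

l=3, r=9, sum=8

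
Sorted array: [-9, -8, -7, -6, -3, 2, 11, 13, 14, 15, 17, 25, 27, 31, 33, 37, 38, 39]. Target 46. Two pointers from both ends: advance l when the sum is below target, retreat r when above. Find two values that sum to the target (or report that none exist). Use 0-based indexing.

(13, 33)

[0,17] -9+39=30 <46 → l++
[1,17] -8+39=31 <46 → l++
[2,17] -7+39=32 <46 → l++
[3,17] -6+39=33 <46 → l++
[4,17] -3+39=36 <46 → l++
[5,17] 2+39=41 <46 → l++
[6,17] 11+39=50 >46 → r--
[6,16] 11+38=49 >46 → r--
[6,15] 11+37=48 >46 → r--
[6,14] 11+33=44 <46 → l++
[7,14] 13+33=46 → found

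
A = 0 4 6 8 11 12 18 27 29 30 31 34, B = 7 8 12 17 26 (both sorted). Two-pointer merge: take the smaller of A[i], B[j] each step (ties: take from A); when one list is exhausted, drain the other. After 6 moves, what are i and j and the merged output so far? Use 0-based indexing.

i=0 j=0: A[i]=0<=B[j]=7 take 0, i++
i=1 j=0: A[i]=4<=B[j]=7 take 4, i++
i=2 j=0: A[i]=6<=B[j]=7 take 6, i++
i=3 j=0: A[i]=8>B[j]=7 take 7, j++
i=3 j=1: A[i]=8<=B[j]=8 take 8, i++
i=4 j=1: A[i]=11>B[j]=8 take 8, j++

i=4, j=2, merged so far=[0, 4, 6, 7, 8, 8]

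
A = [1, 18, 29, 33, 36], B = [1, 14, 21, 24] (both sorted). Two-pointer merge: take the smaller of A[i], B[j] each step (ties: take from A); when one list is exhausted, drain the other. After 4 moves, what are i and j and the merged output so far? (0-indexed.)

i=2, j=2, merged so far=[1, 1, 14, 18]

[i=0,j=0] A[i]=1<=B[j]=1 take 1 → i++
[i=1,j=0] A[i]=18>B[j]=1 take 1 → j++
[i=1,j=1] A[i]=18>B[j]=14 take 14 → j++
[i=1,j=2] A[i]=18<=B[j]=21 take 18 → i++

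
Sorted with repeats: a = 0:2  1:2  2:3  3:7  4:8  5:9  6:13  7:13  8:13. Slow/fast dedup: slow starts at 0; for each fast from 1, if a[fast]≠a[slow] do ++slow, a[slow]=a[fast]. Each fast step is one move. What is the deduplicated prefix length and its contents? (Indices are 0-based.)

length 6; prefix = [2, 3, 7, 8, 9, 13]

(s=0,f=1) a[fast]=2=a[slow] dup → fast++
(s=0,f=2) a[fast]=3≠a[slow]=2 write a[1]=3 → slow++,fast++
(s=1,f=3) a[fast]=7≠a[slow]=3 write a[2]=7 → slow++,fast++
(s=2,f=4) a[fast]=8≠a[slow]=7 write a[3]=8 → slow++,fast++
(s=3,f=5) a[fast]=9≠a[slow]=8 write a[4]=9 → slow++,fast++
(s=4,f=6) a[fast]=13≠a[slow]=9 write a[5]=13 → slow++,fast++
(s=5,f=7) a[fast]=13=a[slow] dup → fast++
(s=5,f=8) a[fast]=13=a[slow] dup → fast++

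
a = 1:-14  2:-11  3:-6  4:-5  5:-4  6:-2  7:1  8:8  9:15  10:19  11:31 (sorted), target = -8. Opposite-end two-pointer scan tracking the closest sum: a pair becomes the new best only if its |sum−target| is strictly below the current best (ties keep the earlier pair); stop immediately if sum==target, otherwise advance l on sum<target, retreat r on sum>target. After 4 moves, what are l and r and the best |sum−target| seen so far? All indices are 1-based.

l=1 r=11: -14+31=17 d=25 *, r--
l=1 r=10: -14+19=5 d=13 *, r--
l=1 r=9: -14+15=1 d=9 *, r--
l=1 r=8: -14+8=-6 d=2 *, r--

l=1, r=7, best |Δ|=2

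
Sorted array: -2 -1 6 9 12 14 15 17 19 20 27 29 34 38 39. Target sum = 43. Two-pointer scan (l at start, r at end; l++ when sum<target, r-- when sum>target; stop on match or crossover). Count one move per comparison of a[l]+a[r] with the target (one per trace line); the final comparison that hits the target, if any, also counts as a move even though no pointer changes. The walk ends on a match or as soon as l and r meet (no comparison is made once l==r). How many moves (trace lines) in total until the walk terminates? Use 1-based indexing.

l=1 r=15: -2+39=37 <43, l++
l=2 r=15: -1+39=38 <43, l++
l=3 r=15: 6+39=45 >43, r--
l=3 r=14: 6+38=44 >43, r--
l=3 r=13: 6+34=40 <43, l++
l=4 r=13: 9+34=43, found

6 moves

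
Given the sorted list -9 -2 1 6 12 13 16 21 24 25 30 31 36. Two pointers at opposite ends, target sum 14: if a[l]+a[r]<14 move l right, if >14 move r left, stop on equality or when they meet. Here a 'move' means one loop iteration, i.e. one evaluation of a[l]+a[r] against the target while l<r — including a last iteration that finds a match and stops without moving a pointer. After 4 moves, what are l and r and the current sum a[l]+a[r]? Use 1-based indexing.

[1,13] -9+36=27 >14 → r--
[1,12] -9+31=22 >14 → r--
[1,11] -9+30=21 >14 → r--
[1,10] -9+25=16 >14 → r--

l=1, r=9, sum=15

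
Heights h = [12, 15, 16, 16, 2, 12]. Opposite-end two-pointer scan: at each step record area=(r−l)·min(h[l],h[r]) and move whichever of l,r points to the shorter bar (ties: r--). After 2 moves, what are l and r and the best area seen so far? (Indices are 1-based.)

l=1, r=4, best area=60

l=1 r=6: min(12,12)*5=60 best=60 *, r--
l=1 r=5: min(12,2)*4=8 best=60, r--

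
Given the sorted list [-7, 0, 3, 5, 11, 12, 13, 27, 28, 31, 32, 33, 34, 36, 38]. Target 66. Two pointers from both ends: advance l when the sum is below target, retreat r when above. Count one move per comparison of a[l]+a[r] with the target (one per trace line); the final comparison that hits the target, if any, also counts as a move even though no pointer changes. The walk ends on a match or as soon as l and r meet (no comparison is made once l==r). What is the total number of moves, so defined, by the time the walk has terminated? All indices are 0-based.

9 moves

[0,14] -7+38=31 <66 → l++
[1,14] 0+38=38 <66 → l++
[2,14] 3+38=41 <66 → l++
[3,14] 5+38=43 <66 → l++
[4,14] 11+38=49 <66 → l++
[5,14] 12+38=50 <66 → l++
[6,14] 13+38=51 <66 → l++
[7,14] 27+38=65 <66 → l++
[8,14] 28+38=66 → found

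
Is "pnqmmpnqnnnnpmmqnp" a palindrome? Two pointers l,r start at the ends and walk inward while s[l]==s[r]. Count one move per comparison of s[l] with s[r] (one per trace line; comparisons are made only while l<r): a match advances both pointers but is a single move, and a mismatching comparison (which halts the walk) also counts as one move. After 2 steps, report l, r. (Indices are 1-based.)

l=3, r=16

[1,18] 'p'=='p' → l++,r--
[2,17] 'n'=='n' → l++,r--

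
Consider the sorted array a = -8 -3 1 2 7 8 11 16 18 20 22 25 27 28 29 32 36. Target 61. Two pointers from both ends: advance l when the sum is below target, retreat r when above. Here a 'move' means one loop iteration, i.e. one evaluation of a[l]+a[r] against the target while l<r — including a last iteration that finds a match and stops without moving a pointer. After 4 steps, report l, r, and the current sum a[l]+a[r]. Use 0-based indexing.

l=4, r=16, sum=43

l=0 r=16: -8+36=28 <61, l++
l=1 r=16: -3+36=33 <61, l++
l=2 r=16: 1+36=37 <61, l++
l=3 r=16: 2+36=38 <61, l++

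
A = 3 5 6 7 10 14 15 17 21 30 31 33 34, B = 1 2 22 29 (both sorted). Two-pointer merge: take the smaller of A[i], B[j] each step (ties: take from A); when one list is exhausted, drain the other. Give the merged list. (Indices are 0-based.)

i=0 j=0: A[i]=3>B[j]=1 take 1, j++
i=0 j=1: A[i]=3>B[j]=2 take 2, j++
i=0 j=2: A[i]=3<=B[j]=22 take 3, i++
i=1 j=2: A[i]=5<=B[j]=22 take 5, i++
i=2 j=2: A[i]=6<=B[j]=22 take 6, i++
i=3 j=2: A[i]=7<=B[j]=22 take 7, i++
i=4 j=2: A[i]=10<=B[j]=22 take 10, i++
i=5 j=2: A[i]=14<=B[j]=22 take 14, i++
i=6 j=2: A[i]=15<=B[j]=22 take 15, i++
i=7 j=2: A[i]=17<=B[j]=22 take 17, i++
i=8 j=2: A[i]=21<=B[j]=22 take 21, i++
i=9 j=2: A[i]=30>B[j]=22 take 22, j++
i=9 j=3: A[i]=30>B[j]=29 take 29, j++
i=9 j=4: B done, take A[i]=30, i++
i=10 j=4: B done, take A[i]=31, i++
i=11 j=4: B done, take A[i]=33, i++
i=12 j=4: B done, take A[i]=34, i++

[1, 2, 3, 5, 6, 7, 10, 14, 15, 17, 21, 22, 29, 30, 31, 33, 34]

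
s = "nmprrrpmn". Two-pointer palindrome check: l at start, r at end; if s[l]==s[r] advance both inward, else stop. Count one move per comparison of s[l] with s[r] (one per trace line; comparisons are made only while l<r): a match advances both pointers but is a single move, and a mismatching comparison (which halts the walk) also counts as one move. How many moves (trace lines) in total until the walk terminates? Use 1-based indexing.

4 moves

[1,9] 'n'=='n' → l++,r--
[2,8] 'm'=='m' → l++,r--
[3,7] 'p'=='p' → l++,r--
[4,6] 'r'=='r' → l++,r--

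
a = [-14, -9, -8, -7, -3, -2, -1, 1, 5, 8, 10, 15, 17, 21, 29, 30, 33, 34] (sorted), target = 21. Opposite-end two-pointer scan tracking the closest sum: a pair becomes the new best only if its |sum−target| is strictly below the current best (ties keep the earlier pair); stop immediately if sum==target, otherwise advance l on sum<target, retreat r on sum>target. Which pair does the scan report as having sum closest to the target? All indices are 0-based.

[0,17] -14+34=20 d=1 * → l++
[1,17] -9+34=25 d=4 → r--
[1,16] -9+33=24 d=3 → r--
[1,15] -9+30=21 d=0 * → stop

pair (-9, 30) with sum 21 (|Δ|=0)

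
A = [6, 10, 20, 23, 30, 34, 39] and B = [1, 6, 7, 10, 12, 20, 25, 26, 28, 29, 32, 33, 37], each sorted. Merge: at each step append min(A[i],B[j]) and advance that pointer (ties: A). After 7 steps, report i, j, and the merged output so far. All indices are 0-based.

i=2, j=5, merged so far=[1, 6, 6, 7, 10, 10, 12]

i=0 j=0: A[i]=6>B[j]=1 take 1, j++
i=0 j=1: A[i]=6<=B[j]=6 take 6, i++
i=1 j=1: A[i]=10>B[j]=6 take 6, j++
i=1 j=2: A[i]=10>B[j]=7 take 7, j++
i=1 j=3: A[i]=10<=B[j]=10 take 10, i++
i=2 j=3: A[i]=20>B[j]=10 take 10, j++
i=2 j=4: A[i]=20>B[j]=12 take 12, j++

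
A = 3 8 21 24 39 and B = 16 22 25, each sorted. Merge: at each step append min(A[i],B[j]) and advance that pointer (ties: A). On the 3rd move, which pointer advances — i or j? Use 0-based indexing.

i=0 j=0: A[i]=3<=B[j]=16 take 3, i++
i=1 j=0: A[i]=8<=B[j]=16 take 8, i++
i=2 j=0: A[i]=21>B[j]=16 take 16, j++

j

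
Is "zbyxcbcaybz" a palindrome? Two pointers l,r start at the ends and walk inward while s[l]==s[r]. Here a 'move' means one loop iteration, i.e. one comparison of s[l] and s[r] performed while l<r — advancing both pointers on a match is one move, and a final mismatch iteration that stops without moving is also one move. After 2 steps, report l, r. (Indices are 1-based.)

[1,11] 'z'=='z' → l++,r--
[2,10] 'b'=='b' → l++,r--

l=3, r=9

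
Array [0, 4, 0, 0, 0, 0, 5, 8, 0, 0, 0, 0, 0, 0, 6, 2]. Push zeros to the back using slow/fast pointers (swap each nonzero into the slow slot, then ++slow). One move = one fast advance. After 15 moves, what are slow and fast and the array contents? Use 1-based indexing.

slow=5, fast=16, a=[4, 5, 8, 6, 0, 0, 0, 0, 0, 0, 0, 0, 0, 0, 0, 2]

slow=1 fast=1: a[fast]=0, fast++
slow=1 fast=2: a[fast]=4≠0 swap→a[1]=4, slow++,fast++
slow=2 fast=3: a[fast]=0, fast++
slow=2 fast=4: a[fast]=0, fast++
slow=2 fast=5: a[fast]=0, fast++
slow=2 fast=6: a[fast]=0, fast++
slow=2 fast=7: a[fast]=5≠0 swap→a[2]=5, slow++,fast++
slow=3 fast=8: a[fast]=8≠0 swap→a[3]=8, slow++,fast++
slow=4 fast=9: a[fast]=0, fast++
slow=4 fast=10: a[fast]=0, fast++
slow=4 fast=11: a[fast]=0, fast++
slow=4 fast=12: a[fast]=0, fast++
slow=4 fast=13: a[fast]=0, fast++
slow=4 fast=14: a[fast]=0, fast++
slow=4 fast=15: a[fast]=6≠0 swap→a[4]=6, slow++,fast++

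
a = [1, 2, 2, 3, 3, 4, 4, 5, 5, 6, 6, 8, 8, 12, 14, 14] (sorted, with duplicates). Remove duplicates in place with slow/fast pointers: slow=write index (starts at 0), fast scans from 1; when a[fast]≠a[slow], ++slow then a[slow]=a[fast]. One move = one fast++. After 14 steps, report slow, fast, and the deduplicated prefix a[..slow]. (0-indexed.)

slow=8, fast=15, prefix=[1, 2, 3, 4, 5, 6, 8, 12, 14]

slow=0 fast=1: a[fast]=2≠a[slow]=1 write a[1]=2, slow++,fast++
slow=1 fast=2: a[fast]=2=a[slow] dup, fast++
slow=1 fast=3: a[fast]=3≠a[slow]=2 write a[2]=3, slow++,fast++
slow=2 fast=4: a[fast]=3=a[slow] dup, fast++
slow=2 fast=5: a[fast]=4≠a[slow]=3 write a[3]=4, slow++,fast++
slow=3 fast=6: a[fast]=4=a[slow] dup, fast++
slow=3 fast=7: a[fast]=5≠a[slow]=4 write a[4]=5, slow++,fast++
slow=4 fast=8: a[fast]=5=a[slow] dup, fast++
slow=4 fast=9: a[fast]=6≠a[slow]=5 write a[5]=6, slow++,fast++
slow=5 fast=10: a[fast]=6=a[slow] dup, fast++
slow=5 fast=11: a[fast]=8≠a[slow]=6 write a[6]=8, slow++,fast++
slow=6 fast=12: a[fast]=8=a[slow] dup, fast++
slow=6 fast=13: a[fast]=12≠a[slow]=8 write a[7]=12, slow++,fast++
slow=7 fast=14: a[fast]=14≠a[slow]=12 write a[8]=14, slow++,fast++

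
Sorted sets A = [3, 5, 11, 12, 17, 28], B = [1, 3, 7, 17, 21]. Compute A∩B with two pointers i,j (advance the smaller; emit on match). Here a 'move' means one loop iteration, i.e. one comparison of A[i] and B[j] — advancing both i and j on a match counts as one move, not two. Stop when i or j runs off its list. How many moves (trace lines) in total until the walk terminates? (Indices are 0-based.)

8 moves

[i=0,j=0] 3>1 → j++
[i=0,j=1] 3==3 emit → i++,j++
[i=1,j=2] 5<7 → i++
[i=2,j=2] 11>7 → j++
[i=2,j=3] 11<17 → i++
[i=3,j=3] 12<17 → i++
[i=4,j=3] 17==17 emit → i++,j++
[i=5,j=4] 28>21 → j++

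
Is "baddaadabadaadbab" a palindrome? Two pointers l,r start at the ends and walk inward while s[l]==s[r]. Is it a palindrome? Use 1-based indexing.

not a palindrome (mismatch at 3,15)

[1,17] 'b'=='b' → l++,r--
[2,16] 'a'=='a' → l++,r--
[3,15] 'd'!='b' → stop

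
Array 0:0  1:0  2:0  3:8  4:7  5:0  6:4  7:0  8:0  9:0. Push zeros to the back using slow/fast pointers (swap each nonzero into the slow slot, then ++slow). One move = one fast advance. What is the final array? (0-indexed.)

[8, 7, 4, 0, 0, 0, 0, 0, 0, 0]

slow=0 fast=0: a[fast]=0, fast++
slow=0 fast=1: a[fast]=0, fast++
slow=0 fast=2: a[fast]=0, fast++
slow=0 fast=3: a[fast]=8≠0 swap→a[0]=8, slow++,fast++
slow=1 fast=4: a[fast]=7≠0 swap→a[1]=7, slow++,fast++
slow=2 fast=5: a[fast]=0, fast++
slow=2 fast=6: a[fast]=4≠0 swap→a[2]=4, slow++,fast++
slow=3 fast=7: a[fast]=0, fast++
slow=3 fast=8: a[fast]=0, fast++
slow=3 fast=9: a[fast]=0, fast++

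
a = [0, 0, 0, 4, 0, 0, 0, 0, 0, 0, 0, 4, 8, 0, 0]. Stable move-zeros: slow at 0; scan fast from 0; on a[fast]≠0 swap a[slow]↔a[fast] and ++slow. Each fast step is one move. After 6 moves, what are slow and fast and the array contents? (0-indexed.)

slow=1, fast=6, a=[4, 0, 0, 0, 0, 0, 0, 0, 0, 0, 0, 4, 8, 0, 0]

slow=0 fast=0: a[fast]=0, fast++
slow=0 fast=1: a[fast]=0, fast++
slow=0 fast=2: a[fast]=0, fast++
slow=0 fast=3: a[fast]=4≠0 swap→a[0]=4, slow++,fast++
slow=1 fast=4: a[fast]=0, fast++
slow=1 fast=5: a[fast]=0, fast++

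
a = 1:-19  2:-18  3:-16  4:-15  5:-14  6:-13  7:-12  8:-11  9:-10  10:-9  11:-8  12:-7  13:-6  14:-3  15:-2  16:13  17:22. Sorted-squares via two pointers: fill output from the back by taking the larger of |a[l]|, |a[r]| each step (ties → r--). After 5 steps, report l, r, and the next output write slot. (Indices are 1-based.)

l=5, r=16, next write slot=12

l=1 r=17: |-19|<=|22| out[17]=484, r--
l=1 r=16: |-19|>|13| out[16]=361, l++
l=2 r=16: |-18|>|13| out[15]=324, l++
l=3 r=16: |-16|>|13| out[14]=256, l++
l=4 r=16: |-15|>|13| out[13]=225, l++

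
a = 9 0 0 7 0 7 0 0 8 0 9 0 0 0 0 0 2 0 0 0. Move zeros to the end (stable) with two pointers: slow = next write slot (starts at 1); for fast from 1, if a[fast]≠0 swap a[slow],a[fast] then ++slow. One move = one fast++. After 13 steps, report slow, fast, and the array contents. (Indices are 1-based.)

(s=1,f=1) a[fast]=9≠0 swap→a[1]=9 → slow++,fast++
(s=2,f=2) a[fast]=0 → fast++
(s=2,f=3) a[fast]=0 → fast++
(s=2,f=4) a[fast]=7≠0 swap→a[2]=7 → slow++,fast++
(s=3,f=5) a[fast]=0 → fast++
(s=3,f=6) a[fast]=7≠0 swap→a[3]=7 → slow++,fast++
(s=4,f=7) a[fast]=0 → fast++
(s=4,f=8) a[fast]=0 → fast++
(s=4,f=9) a[fast]=8≠0 swap→a[4]=8 → slow++,fast++
(s=5,f=10) a[fast]=0 → fast++
(s=5,f=11) a[fast]=9≠0 swap→a[5]=9 → slow++,fast++
(s=6,f=12) a[fast]=0 → fast++
(s=6,f=13) a[fast]=0 → fast++

slow=6, fast=14, a=[9, 7, 7, 8, 9, 0, 0, 0, 0, 0, 0, 0, 0, 0, 0, 0, 2, 0, 0, 0]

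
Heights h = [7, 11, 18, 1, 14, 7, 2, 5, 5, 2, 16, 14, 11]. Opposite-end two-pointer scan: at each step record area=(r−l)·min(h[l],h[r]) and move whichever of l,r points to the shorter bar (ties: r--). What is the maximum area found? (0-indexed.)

max area = 128

l=0 r=12: min(7,11)*12=84 best=84 *, l++
l=1 r=12: min(11,11)*11=121 best=121 *, r--
l=1 r=11: min(11,14)*10=110 best=121, l++
l=2 r=11: min(18,14)*9=126 best=126 *, r--
l=2 r=10: min(18,16)*8=128 best=128 *, r--
l=2 r=9: min(18,2)*7=14 best=128, r--
l=2 r=8: min(18,5)*6=30 best=128, r--
l=2 r=7: min(18,5)*5=25 best=128, r--
l=2 r=6: min(18,2)*4=8 best=128, r--
l=2 r=5: min(18,7)*3=21 best=128, r--
l=2 r=4: min(18,14)*2=28 best=128, r--
l=2 r=3: min(18,1)*1=1 best=128, r--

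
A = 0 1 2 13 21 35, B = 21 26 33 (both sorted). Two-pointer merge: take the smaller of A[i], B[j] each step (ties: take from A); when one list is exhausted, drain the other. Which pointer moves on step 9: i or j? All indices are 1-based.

i

i=1 j=1: A[i]=0<=B[j]=21 take 0, i++
i=2 j=1: A[i]=1<=B[j]=21 take 1, i++
i=3 j=1: A[i]=2<=B[j]=21 take 2, i++
i=4 j=1: A[i]=13<=B[j]=21 take 13, i++
i=5 j=1: A[i]=21<=B[j]=21 take 21, i++
i=6 j=1: A[i]=35>B[j]=21 take 21, j++
i=6 j=2: A[i]=35>B[j]=26 take 26, j++
i=6 j=3: A[i]=35>B[j]=33 take 33, j++
i=6 j=4: B done, take A[i]=35, i++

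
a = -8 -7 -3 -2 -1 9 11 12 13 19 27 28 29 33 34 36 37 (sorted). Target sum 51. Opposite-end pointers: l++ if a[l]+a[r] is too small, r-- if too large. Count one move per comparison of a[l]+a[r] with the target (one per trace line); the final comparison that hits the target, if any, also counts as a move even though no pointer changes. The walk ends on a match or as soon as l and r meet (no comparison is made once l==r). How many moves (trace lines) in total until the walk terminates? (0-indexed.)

16 moves

l=0 r=16: -8+37=29 <51, l++
l=1 r=16: -7+37=30 <51, l++
l=2 r=16: -3+37=34 <51, l++
l=3 r=16: -2+37=35 <51, l++
l=4 r=16: -1+37=36 <51, l++
l=5 r=16: 9+37=46 <51, l++
l=6 r=16: 11+37=48 <51, l++
l=7 r=16: 12+37=49 <51, l++
l=8 r=16: 13+37=50 <51, l++
l=9 r=16: 19+37=56 >51, r--
l=9 r=15: 19+36=55 >51, r--
l=9 r=14: 19+34=53 >51, r--
l=9 r=13: 19+33=52 >51, r--
l=9 r=12: 19+29=48 <51, l++
l=10 r=12: 27+29=56 >51, r--
l=10 r=11: 27+28=55 >51, r--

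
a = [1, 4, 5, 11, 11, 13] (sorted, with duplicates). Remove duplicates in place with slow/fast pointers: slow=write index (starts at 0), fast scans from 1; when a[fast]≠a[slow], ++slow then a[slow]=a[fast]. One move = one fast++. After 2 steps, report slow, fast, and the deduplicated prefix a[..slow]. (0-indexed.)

(s=0,f=1) a[fast]=4≠a[slow]=1 write a[1]=4 → slow++,fast++
(s=1,f=2) a[fast]=5≠a[slow]=4 write a[2]=5 → slow++,fast++

slow=2, fast=3, prefix=[1, 4, 5]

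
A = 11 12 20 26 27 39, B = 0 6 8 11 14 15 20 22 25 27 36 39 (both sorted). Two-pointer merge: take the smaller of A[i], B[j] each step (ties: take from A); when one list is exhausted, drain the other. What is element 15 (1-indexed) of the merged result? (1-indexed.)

merged[15] = 27

[i=1,j=1] A[i]=11>B[j]=0 take 0 → j++
[i=1,j=2] A[i]=11>B[j]=6 take 6 → j++
[i=1,j=3] A[i]=11>B[j]=8 take 8 → j++
[i=1,j=4] A[i]=11<=B[j]=11 take 11 → i++
[i=2,j=4] A[i]=12>B[j]=11 take 11 → j++
[i=2,j=5] A[i]=12<=B[j]=14 take 12 → i++
[i=3,j=5] A[i]=20>B[j]=14 take 14 → j++
[i=3,j=6] A[i]=20>B[j]=15 take 15 → j++
[i=3,j=7] A[i]=20<=B[j]=20 take 20 → i++
[i=4,j=7] A[i]=26>B[j]=20 take 20 → j++
[i=4,j=8] A[i]=26>B[j]=22 take 22 → j++
[i=4,j=9] A[i]=26>B[j]=25 take 25 → j++
[i=4,j=10] A[i]=26<=B[j]=27 take 26 → i++
[i=5,j=10] A[i]=27<=B[j]=27 take 27 → i++
[i=6,j=10] A[i]=39>B[j]=27 take 27 → j++
[i=6,j=11] A[i]=39>B[j]=36 take 36 → j++
[i=6,j=12] A[i]=39<=B[j]=39 take 39 → i++
[i=7,j=12] A done, take B[j]=39 → j++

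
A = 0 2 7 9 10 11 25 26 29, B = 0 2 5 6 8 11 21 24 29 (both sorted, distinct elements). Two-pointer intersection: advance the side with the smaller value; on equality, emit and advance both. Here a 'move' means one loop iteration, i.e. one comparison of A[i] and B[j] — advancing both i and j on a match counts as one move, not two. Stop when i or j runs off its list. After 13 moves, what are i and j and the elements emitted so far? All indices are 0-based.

i=8, j=8, emitted=[0, 2, 11]

[i=0,j=0] 0==0 emit → i++,j++
[i=1,j=1] 2==2 emit → i++,j++
[i=2,j=2] 7>5 → j++
[i=2,j=3] 7>6 → j++
[i=2,j=4] 7<8 → i++
[i=3,j=4] 9>8 → j++
[i=3,j=5] 9<11 → i++
[i=4,j=5] 10<11 → i++
[i=5,j=5] 11==11 emit → i++,j++
[i=6,j=6] 25>21 → j++
[i=6,j=7] 25>24 → j++
[i=6,j=8] 25<29 → i++
[i=7,j=8] 26<29 → i++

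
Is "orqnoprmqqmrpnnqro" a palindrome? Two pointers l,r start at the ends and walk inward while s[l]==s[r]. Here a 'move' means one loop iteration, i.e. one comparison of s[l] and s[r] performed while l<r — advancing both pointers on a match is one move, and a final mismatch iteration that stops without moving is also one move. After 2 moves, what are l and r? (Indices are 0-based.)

l=0 r=17: 'o'=='o', l++,r--
l=1 r=16: 'r'=='r', l++,r--

l=2, r=15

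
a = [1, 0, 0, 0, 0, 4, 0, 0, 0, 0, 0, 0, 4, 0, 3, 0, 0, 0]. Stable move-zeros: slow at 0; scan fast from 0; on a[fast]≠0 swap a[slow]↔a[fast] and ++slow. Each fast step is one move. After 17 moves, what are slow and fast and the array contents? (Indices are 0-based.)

slow=4, fast=17, a=[1, 4, 4, 3, 0, 0, 0, 0, 0, 0, 0, 0, 0, 0, 0, 0, 0, 0]

slow=0 fast=0: a[fast]=1≠0 swap→a[0]=1, slow++,fast++
slow=1 fast=1: a[fast]=0, fast++
slow=1 fast=2: a[fast]=0, fast++
slow=1 fast=3: a[fast]=0, fast++
slow=1 fast=4: a[fast]=0, fast++
slow=1 fast=5: a[fast]=4≠0 swap→a[1]=4, slow++,fast++
slow=2 fast=6: a[fast]=0, fast++
slow=2 fast=7: a[fast]=0, fast++
slow=2 fast=8: a[fast]=0, fast++
slow=2 fast=9: a[fast]=0, fast++
slow=2 fast=10: a[fast]=0, fast++
slow=2 fast=11: a[fast]=0, fast++
slow=2 fast=12: a[fast]=4≠0 swap→a[2]=4, slow++,fast++
slow=3 fast=13: a[fast]=0, fast++
slow=3 fast=14: a[fast]=3≠0 swap→a[3]=3, slow++,fast++
slow=4 fast=15: a[fast]=0, fast++
slow=4 fast=16: a[fast]=0, fast++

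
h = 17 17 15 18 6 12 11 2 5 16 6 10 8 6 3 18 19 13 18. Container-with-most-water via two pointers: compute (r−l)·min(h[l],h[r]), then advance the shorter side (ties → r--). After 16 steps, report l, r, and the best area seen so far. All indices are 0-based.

l=0 r=18: min(17,18)*18=306 best=306 *, l++
l=1 r=18: min(17,18)*17=289 best=306, l++
l=2 r=18: min(15,18)*16=240 best=306, l++
l=3 r=18: min(18,18)*15=270 best=306, r--
l=3 r=17: min(18,13)*14=182 best=306, r--
l=3 r=16: min(18,19)*13=234 best=306, l++
l=4 r=16: min(6,19)*12=72 best=306, l++
l=5 r=16: min(12,19)*11=132 best=306, l++
l=6 r=16: min(11,19)*10=110 best=306, l++
l=7 r=16: min(2,19)*9=18 best=306, l++
l=8 r=16: min(5,19)*8=40 best=306, l++
l=9 r=16: min(16,19)*7=112 best=306, l++
l=10 r=16: min(6,19)*6=36 best=306, l++
l=11 r=16: min(10,19)*5=50 best=306, l++
l=12 r=16: min(8,19)*4=32 best=306, l++
l=13 r=16: min(6,19)*3=18 best=306, l++

l=14, r=16, best area=306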